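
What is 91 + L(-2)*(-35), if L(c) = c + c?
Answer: 231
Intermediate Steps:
L(c) = 2*c
91 + L(-2)*(-35) = 91 + (2*(-2))*(-35) = 91 - 4*(-35) = 91 + 140 = 231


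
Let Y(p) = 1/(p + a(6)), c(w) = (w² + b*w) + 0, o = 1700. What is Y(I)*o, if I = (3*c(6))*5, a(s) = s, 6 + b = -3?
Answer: -425/66 ≈ -6.4394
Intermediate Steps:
b = -9 (b = -6 - 3 = -9)
c(w) = w² - 9*w (c(w) = (w² - 9*w) + 0 = w² - 9*w)
I = -270 (I = (3*(6*(-9 + 6)))*5 = (3*(6*(-3)))*5 = (3*(-18))*5 = -54*5 = -270)
Y(p) = 1/(6 + p) (Y(p) = 1/(p + 6) = 1/(6 + p))
Y(I)*o = 1700/(6 - 270) = 1700/(-264) = -1/264*1700 = -425/66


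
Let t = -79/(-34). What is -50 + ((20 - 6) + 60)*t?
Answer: 2073/17 ≈ 121.94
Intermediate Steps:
t = 79/34 (t = -79*(-1/34) = 79/34 ≈ 2.3235)
-50 + ((20 - 6) + 60)*t = -50 + ((20 - 6) + 60)*(79/34) = -50 + (14 + 60)*(79/34) = -50 + 74*(79/34) = -50 + 2923/17 = 2073/17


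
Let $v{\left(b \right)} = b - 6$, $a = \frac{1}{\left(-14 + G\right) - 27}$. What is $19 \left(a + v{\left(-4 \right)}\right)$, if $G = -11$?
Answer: $- \frac{9899}{52} \approx -190.37$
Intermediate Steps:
$a = - \frac{1}{52}$ ($a = \frac{1}{\left(-14 - 11\right) - 27} = \frac{1}{-25 - 27} = \frac{1}{-52} = - \frac{1}{52} \approx -0.019231$)
$v{\left(b \right)} = -6 + b$ ($v{\left(b \right)} = b - 6 = -6 + b$)
$19 \left(a + v{\left(-4 \right)}\right) = 19 \left(- \frac{1}{52} - 10\right) = 19 \left(- \frac{521}{52}\right) = - \frac{9899}{52}$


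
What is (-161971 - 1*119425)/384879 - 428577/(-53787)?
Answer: 49938280177/6900495591 ≈ 7.2369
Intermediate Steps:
(-161971 - 1*119425)/384879 - 428577/(-53787) = (-161971 - 119425)*(1/384879) - 428577*(-1/53787) = -281396*1/384879 + 142859/17929 = -281396/384879 + 142859/17929 = 49938280177/6900495591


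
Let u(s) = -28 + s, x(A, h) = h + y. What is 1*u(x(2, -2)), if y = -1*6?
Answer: -36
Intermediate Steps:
y = -6
x(A, h) = -6 + h (x(A, h) = h - 6 = -6 + h)
1*u(x(2, -2)) = 1*(-28 + (-6 - 2)) = 1*(-28 - 8) = 1*(-36) = -36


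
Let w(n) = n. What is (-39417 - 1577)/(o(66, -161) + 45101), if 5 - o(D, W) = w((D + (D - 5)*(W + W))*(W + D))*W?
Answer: -20497/149730013 ≈ -0.00013689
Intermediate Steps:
o(D, W) = 5 - W*(D + W)*(D + 2*W*(-5 + D)) (o(D, W) = 5 - (D + (D - 5)*(W + W))*(W + D)*W = 5 - (D + (-5 + D)*(2*W))*(D + W)*W = 5 - (D + 2*W*(-5 + D))*(D + W)*W = 5 - (D + W)*(D + 2*W*(-5 + D))*W = 5 - W*(D + W)*(D + 2*W*(-5 + D)))
(-39417 - 1577)/(o(66, -161) + 45101) = (-39417 - 1577)/((5 - 1*(-161)*(66**2 - 10*(-161)**2 - 9*66*(-161) + 2*66*(-161)**2 + 2*(-161)*66**2)) + 45101) = -40994/((5 - 1*(-161)*(4356 - 10*25921 + 95634 + 2*66*25921 + 2*(-161)*4356)) + 45101) = -40994/((5 - 1*(-161)*(4356 - 259210 + 95634 + 3421572 - 1402632)) + 45101) = -40994/((5 - 1*(-161)*1859720) + 45101) = -40994/((5 + 299414920) + 45101) = -40994/(299414925 + 45101) = -40994/299460026 = -40994*1/299460026 = -20497/149730013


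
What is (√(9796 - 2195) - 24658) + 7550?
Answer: -17108 + √7601 ≈ -17021.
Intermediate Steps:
(√(9796 - 2195) - 24658) + 7550 = (√7601 - 24658) + 7550 = (-24658 + √7601) + 7550 = -17108 + √7601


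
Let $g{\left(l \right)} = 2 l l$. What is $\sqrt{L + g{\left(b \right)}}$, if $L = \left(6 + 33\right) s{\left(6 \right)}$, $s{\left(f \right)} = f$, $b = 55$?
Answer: $2 \sqrt{1571} \approx 79.272$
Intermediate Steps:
$g{\left(l \right)} = 2 l^{2}$
$L = 234$ ($L = \left(6 + 33\right) 6 = 39 \cdot 6 = 234$)
$\sqrt{L + g{\left(b \right)}} = \sqrt{234 + 2 \cdot 55^{2}} = \sqrt{234 + 2 \cdot 3025} = \sqrt{234 + 6050} = \sqrt{6284} = 2 \sqrt{1571}$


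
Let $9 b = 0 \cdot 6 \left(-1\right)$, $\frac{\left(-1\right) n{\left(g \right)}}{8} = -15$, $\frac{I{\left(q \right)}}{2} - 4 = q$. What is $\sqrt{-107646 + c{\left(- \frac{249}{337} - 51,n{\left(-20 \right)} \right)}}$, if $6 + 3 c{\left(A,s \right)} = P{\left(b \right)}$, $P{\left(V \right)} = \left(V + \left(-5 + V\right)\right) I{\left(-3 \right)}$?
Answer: $\frac{i \sqrt{968862}}{3} \approx 328.1 i$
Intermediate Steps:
$I{\left(q \right)} = 8 + 2 q$
$n{\left(g \right)} = 120$ ($n{\left(g \right)} = \left(-8\right) \left(-15\right) = 120$)
$b = 0$ ($b = \frac{0 \cdot 6 \left(-1\right)}{9} = \frac{0 \left(-1\right)}{9} = \frac{1}{9} \cdot 0 = 0$)
$P{\left(V \right)} = -10 + 4 V$ ($P{\left(V \right)} = \left(V + \left(-5 + V\right)\right) \left(8 + 2 \left(-3\right)\right) = \left(-5 + 2 V\right) \left(8 - 6\right) = \left(-5 + 2 V\right) 2 = -10 + 4 V$)
$c{\left(A,s \right)} = - \frac{16}{3}$ ($c{\left(A,s \right)} = -2 + \frac{-10 + 4 \cdot 0}{3} = -2 + \frac{-10 + 0}{3} = -2 + \frac{1}{3} \left(-10\right) = -2 - \frac{10}{3} = - \frac{16}{3}$)
$\sqrt{-107646 + c{\left(- \frac{249}{337} - 51,n{\left(-20 \right)} \right)}} = \sqrt{-107646 - \frac{16}{3}} = \sqrt{- \frac{322954}{3}} = \frac{i \sqrt{968862}}{3}$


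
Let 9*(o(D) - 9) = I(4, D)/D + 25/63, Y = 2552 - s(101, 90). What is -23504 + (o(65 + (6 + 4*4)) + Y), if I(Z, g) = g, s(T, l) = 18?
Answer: -11884799/567 ≈ -20961.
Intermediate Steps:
Y = 2534 (Y = 2552 - 1*18 = 2552 - 18 = 2534)
o(D) = 5191/567 (o(D) = 9 + (D/D + 25/63)/9 = 9 + (1 + 25*(1/63))/9 = 9 + (1 + 25/63)/9 = 9 + (⅑)*(88/63) = 9 + 88/567 = 5191/567)
-23504 + (o(65 + (6 + 4*4)) + Y) = -23504 + (5191/567 + 2534) = -23504 + 1441969/567 = -11884799/567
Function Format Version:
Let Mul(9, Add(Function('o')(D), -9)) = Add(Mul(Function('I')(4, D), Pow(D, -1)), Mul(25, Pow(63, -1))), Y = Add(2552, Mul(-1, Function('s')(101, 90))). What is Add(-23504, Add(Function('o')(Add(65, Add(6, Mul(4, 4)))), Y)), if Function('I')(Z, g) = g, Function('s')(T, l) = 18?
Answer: Rational(-11884799, 567) ≈ -20961.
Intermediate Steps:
Y = 2534 (Y = Add(2552, Mul(-1, 18)) = Add(2552, -18) = 2534)
Function('o')(D) = Rational(5191, 567) (Function('o')(D) = Add(9, Mul(Rational(1, 9), Add(Mul(D, Pow(D, -1)), Mul(25, Pow(63, -1))))) = Add(9, Mul(Rational(1, 9), Add(1, Mul(25, Rational(1, 63))))) = Add(9, Mul(Rational(1, 9), Add(1, Rational(25, 63)))) = Add(9, Mul(Rational(1, 9), Rational(88, 63))) = Add(9, Rational(88, 567)) = Rational(5191, 567))
Add(-23504, Add(Function('o')(Add(65, Add(6, Mul(4, 4)))), Y)) = Add(-23504, Add(Rational(5191, 567), 2534)) = Add(-23504, Rational(1441969, 567)) = Rational(-11884799, 567)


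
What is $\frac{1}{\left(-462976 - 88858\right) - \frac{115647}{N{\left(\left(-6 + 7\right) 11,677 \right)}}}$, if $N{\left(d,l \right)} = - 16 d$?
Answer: $- \frac{176}{97007137} \approx -1.8143 \cdot 10^{-6}$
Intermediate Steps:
$\frac{1}{\left(-462976 - 88858\right) - \frac{115647}{N{\left(\left(-6 + 7\right) 11,677 \right)}}} = \frac{1}{\left(-462976 - 88858\right) - \frac{115647}{\left(-16\right) \left(-6 + 7\right) 11}} = \frac{1}{\left(-462976 - 88858\right) - \frac{115647}{\left(-16\right) 1 \cdot 11}} = \frac{1}{-551834 - \frac{115647}{\left(-16\right) 11}} = \frac{1}{-551834 - \frac{115647}{-176}} = \frac{1}{-551834 - - \frac{115647}{176}} = \frac{1}{-551834 + \frac{115647}{176}} = \frac{1}{- \frac{97007137}{176}} = - \frac{176}{97007137}$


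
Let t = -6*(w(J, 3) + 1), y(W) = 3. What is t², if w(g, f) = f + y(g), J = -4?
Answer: 1764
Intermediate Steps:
w(g, f) = 3 + f (w(g, f) = f + 3 = 3 + f)
t = -42 (t = -6*((3 + 3) + 1) = -6*(6 + 1) = -6*7 = -42)
t² = (-42)² = 1764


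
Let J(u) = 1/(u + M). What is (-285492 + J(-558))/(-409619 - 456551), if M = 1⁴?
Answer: 31803809/96491338 ≈ 0.32960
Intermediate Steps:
M = 1
J(u) = 1/(1 + u) (J(u) = 1/(u + 1) = 1/(1 + u))
(-285492 + J(-558))/(-409619 - 456551) = (-285492 + 1/(1 - 558))/(-409619 - 456551) = (-285492 + 1/(-557))/(-866170) = (-285492 - 1/557)*(-1/866170) = -159019045/557*(-1/866170) = 31803809/96491338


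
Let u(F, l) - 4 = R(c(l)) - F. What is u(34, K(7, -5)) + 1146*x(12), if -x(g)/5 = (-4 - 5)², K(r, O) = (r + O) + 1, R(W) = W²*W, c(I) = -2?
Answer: -464168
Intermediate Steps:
R(W) = W³
K(r, O) = 1 + O + r (K(r, O) = (O + r) + 1 = 1 + O + r)
x(g) = -405 (x(g) = -5*(-4 - 5)² = -5*(-9)² = -5*81 = -405)
u(F, l) = -4 - F (u(F, l) = 4 + ((-2)³ - F) = 4 + (-8 - F) = -4 - F)
u(34, K(7, -5)) + 1146*x(12) = (-4 - 1*34) + 1146*(-405) = (-4 - 34) - 464130 = -38 - 464130 = -464168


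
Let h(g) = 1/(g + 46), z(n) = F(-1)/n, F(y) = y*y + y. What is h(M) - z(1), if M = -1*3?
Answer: 1/43 ≈ 0.023256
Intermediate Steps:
F(y) = y + y² (F(y) = y² + y = y + y²)
M = -3
z(n) = 0 (z(n) = (-(1 - 1))/n = (-1*0)/n = 0/n = 0)
h(g) = 1/(46 + g)
h(M) - z(1) = 1/(46 - 3) - 1*0 = 1/43 + 0 = 1/43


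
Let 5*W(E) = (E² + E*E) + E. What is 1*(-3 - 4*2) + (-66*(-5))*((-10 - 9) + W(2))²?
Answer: 95359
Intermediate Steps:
W(E) = E/5 + 2*E²/5 (W(E) = ((E² + E*E) + E)/5 = ((E² + E²) + E)/5 = (2*E² + E)/5 = (E + 2*E²)/5 = E/5 + 2*E²/5)
1*(-3 - 4*2) + (-66*(-5))*((-10 - 9) + W(2))² = 1*(-3 - 4*2) + (-66*(-5))*((-10 - 9) + (⅕)*2*(1 + 2*2))² = 1*(-3 - 8) + 330*(-19 + (⅕)*2*(1 + 4))² = 1*(-11) + 330*(-19 + (⅕)*2*5)² = -11 + 330*(-19 + 2)² = -11 + 330*(-17)² = -11 + 330*289 = -11 + 95370 = 95359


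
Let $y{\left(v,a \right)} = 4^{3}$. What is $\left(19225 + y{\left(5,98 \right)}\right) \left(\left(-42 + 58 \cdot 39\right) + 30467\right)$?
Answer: $630499543$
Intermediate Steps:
$y{\left(v,a \right)} = 64$
$\left(19225 + y{\left(5,98 \right)}\right) \left(\left(-42 + 58 \cdot 39\right) + 30467\right) = \left(19225 + 64\right) \left(\left(-42 + 58 \cdot 39\right) + 30467\right) = 19289 \left(\left(-42 + 2262\right) + 30467\right) = 19289 \left(2220 + 30467\right) = 19289 \cdot 32687 = 630499543$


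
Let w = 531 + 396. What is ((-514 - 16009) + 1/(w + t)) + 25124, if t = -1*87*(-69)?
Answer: 59604931/6930 ≈ 8601.0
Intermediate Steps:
t = 6003 (t = -87*(-69) = 6003)
w = 927
((-514 - 16009) + 1/(w + t)) + 25124 = ((-514 - 16009) + 1/(927 + 6003)) + 25124 = (-16523 + 1/6930) + 25124 = -114504389/6930 + 25124 = 59604931/6930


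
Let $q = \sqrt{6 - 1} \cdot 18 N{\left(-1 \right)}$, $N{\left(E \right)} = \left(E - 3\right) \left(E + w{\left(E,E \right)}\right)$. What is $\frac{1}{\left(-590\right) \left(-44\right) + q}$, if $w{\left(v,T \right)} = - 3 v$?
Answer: $\frac{649}{16845448} + \frac{9 \sqrt{5}}{42113620} \approx 3.9005 \cdot 10^{-5}$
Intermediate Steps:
$N{\left(E \right)} = - 2 E \left(-3 + E\right)$ ($N{\left(E \right)} = \left(E - 3\right) \left(E - 3 E\right) = \left(-3 + E\right) \left(- 2 E\right) = - 2 E \left(-3 + E\right)$)
$q = - 144 \sqrt{5}$ ($q = \sqrt{6 - 1} \cdot 18 \cdot 2 \left(-1\right) \left(3 - -1\right) = \sqrt{5} \cdot 18 \cdot 2 \left(-1\right) \left(3 + 1\right) = 18 \sqrt{5} \cdot 2 \left(-1\right) 4 = 18 \sqrt{5} \left(-8\right) = - 144 \sqrt{5} \approx -321.99$)
$\frac{1}{\left(-590\right) \left(-44\right) + q} = \frac{1}{\left(-590\right) \left(-44\right) - 144 \sqrt{5}} = \frac{1}{25960 - 144 \sqrt{5}}$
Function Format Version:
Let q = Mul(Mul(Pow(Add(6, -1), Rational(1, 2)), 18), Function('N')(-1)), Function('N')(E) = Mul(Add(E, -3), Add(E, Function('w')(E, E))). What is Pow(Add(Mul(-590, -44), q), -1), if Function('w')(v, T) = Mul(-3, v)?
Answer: Add(Rational(649, 16845448), Mul(Rational(9, 42113620), Pow(5, Rational(1, 2)))) ≈ 3.9005e-5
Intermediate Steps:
Function('N')(E) = Mul(-2, E, Add(-3, E)) (Function('N')(E) = Mul(Add(E, -3), Add(E, Mul(-3, E))) = Mul(Add(-3, E), Mul(-2, E)) = Mul(-2, E, Add(-3, E)))
q = Mul(-144, Pow(5, Rational(1, 2))) (q = Mul(Mul(Pow(Add(6, -1), Rational(1, 2)), 18), Mul(2, -1, Add(3, Mul(-1, -1)))) = Mul(Mul(Pow(5, Rational(1, 2)), 18), Mul(2, -1, Add(3, 1))) = Mul(Mul(18, Pow(5, Rational(1, 2))), Mul(2, -1, 4)) = Mul(Mul(18, Pow(5, Rational(1, 2))), -8) = Mul(-144, Pow(5, Rational(1, 2))) ≈ -321.99)
Pow(Add(Mul(-590, -44), q), -1) = Pow(Add(Mul(-590, -44), Mul(-144, Pow(5, Rational(1, 2)))), -1) = Pow(Add(25960, Mul(-144, Pow(5, Rational(1, 2)))), -1)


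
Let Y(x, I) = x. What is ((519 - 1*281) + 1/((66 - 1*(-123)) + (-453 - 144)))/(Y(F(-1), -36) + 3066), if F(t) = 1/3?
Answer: 97103/1251064 ≈ 0.077616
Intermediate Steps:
F(t) = ⅓
((519 - 1*281) + 1/((66 - 1*(-123)) + (-453 - 144)))/(Y(F(-1), -36) + 3066) = ((519 - 1*281) + 1/((66 - 1*(-123)) + (-453 - 144)))/(⅓ + 3066) = ((519 - 281) + 1/((66 + 123) - 597))/(9199/3) = (238 + 1/(189 - 597))*(3/9199) = (238 + 1/(-408))*(3/9199) = (238 - 1/408)*(3/9199) = (97103/408)*(3/9199) = 97103/1251064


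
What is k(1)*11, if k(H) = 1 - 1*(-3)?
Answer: 44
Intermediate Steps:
k(H) = 4 (k(H) = 1 + 3 = 4)
k(1)*11 = 4*11 = 44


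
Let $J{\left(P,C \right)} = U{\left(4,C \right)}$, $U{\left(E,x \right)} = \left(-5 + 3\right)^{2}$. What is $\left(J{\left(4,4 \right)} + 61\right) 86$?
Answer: $5590$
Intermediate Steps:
$U{\left(E,x \right)} = 4$ ($U{\left(E,x \right)} = \left(-2\right)^{2} = 4$)
$J{\left(P,C \right)} = 4$
$\left(J{\left(4,4 \right)} + 61\right) 86 = \left(4 + 61\right) 86 = 65 \cdot 86 = 5590$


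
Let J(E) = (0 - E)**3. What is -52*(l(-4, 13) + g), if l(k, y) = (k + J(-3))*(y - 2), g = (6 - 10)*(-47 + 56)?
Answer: -11284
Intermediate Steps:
J(E) = -E**3 (J(E) = (-E)**3 = -E**3)
g = -36 (g = -4*9 = -36)
l(k, y) = (-2 + y)*(27 + k) (l(k, y) = (k - 1*(-3)**3)*(y - 2) = (k - 1*(-27))*(-2 + y) = (k + 27)*(-2 + y) = (27 + k)*(-2 + y) = (-2 + y)*(27 + k))
-52*(l(-4, 13) + g) = -52*((-54 - 2*(-4) + 27*13 - 4*13) - 36) = -52*((-54 + 8 + 351 - 52) - 36) = -52*(253 - 36) = -52*217 = -11284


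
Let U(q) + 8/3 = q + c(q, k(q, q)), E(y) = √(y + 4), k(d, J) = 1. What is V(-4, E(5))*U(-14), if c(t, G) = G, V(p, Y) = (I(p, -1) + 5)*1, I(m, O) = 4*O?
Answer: -47/3 ≈ -15.667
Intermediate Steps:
E(y) = √(4 + y)
V(p, Y) = 1 (V(p, Y) = (4*(-1) + 5)*1 = (-4 + 5)*1 = 1*1 = 1)
U(q) = -5/3 + q (U(q) = -8/3 + (q + 1) = -8/3 + (1 + q) = -5/3 + q)
V(-4, E(5))*U(-14) = 1*(-5/3 - 14) = 1*(-47/3) = -47/3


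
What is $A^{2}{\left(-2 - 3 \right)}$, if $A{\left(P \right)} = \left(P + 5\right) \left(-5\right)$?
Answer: $0$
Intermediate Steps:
$A{\left(P \right)} = -25 - 5 P$ ($A{\left(P \right)} = \left(5 + P\right) \left(-5\right) = -25 - 5 P$)
$A^{2}{\left(-2 - 3 \right)} = \left(-25 - 5 \left(-2 - 3\right)\right)^{2} = \left(-25 - -25\right)^{2} = \left(-25 + 25\right)^{2} = 0^{2} = 0$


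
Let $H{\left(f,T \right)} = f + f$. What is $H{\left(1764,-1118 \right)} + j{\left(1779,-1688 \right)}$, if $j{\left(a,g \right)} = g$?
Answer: $1840$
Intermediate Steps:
$H{\left(f,T \right)} = 2 f$
$H{\left(1764,-1118 \right)} + j{\left(1779,-1688 \right)} = 2 \cdot 1764 - 1688 = 3528 - 1688 = 1840$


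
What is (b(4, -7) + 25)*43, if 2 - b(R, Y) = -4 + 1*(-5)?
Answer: 1548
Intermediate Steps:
b(R, Y) = 11 (b(R, Y) = 2 - (-4 + 1*(-5)) = 2 - (-4 - 5) = 2 - 1*(-9) = 2 + 9 = 11)
(b(4, -7) + 25)*43 = (11 + 25)*43 = 36*43 = 1548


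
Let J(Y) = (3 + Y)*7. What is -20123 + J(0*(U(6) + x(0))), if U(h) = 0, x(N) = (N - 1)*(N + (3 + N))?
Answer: -20102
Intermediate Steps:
x(N) = (-1 + N)*(3 + 2*N)
J(Y) = 21 + 7*Y
-20123 + J(0*(U(6) + x(0))) = -20123 + (21 + 7*(0*(0 + (-3 + 0 + 2*0²)))) = -20123 + (21 + 7*(0*(0 + (-3 + 0 + 2*0)))) = -20123 + (21 + 7*(0*(0 + (-3 + 0 + 0)))) = -20123 + (21 + 7*(0*(0 - 3))) = -20123 + (21 + 7*(0*(-3))) = -20123 + (21 + 7*0) = -20123 + (21 + 0) = -20123 + 21 = -20102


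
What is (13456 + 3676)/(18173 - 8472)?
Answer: 17132/9701 ≈ 1.7660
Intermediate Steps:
(13456 + 3676)/(18173 - 8472) = 17132/9701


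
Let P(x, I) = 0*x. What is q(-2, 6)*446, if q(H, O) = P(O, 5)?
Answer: 0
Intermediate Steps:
P(x, I) = 0
q(H, O) = 0
q(-2, 6)*446 = 0*446 = 0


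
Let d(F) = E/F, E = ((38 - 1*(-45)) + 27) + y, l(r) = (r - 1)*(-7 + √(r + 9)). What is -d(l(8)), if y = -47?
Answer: 63/32 + 9*√17/32 ≈ 3.1284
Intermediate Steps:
l(r) = (-1 + r)*(-7 + √(9 + r))
E = 63 (E = ((38 - 1*(-45)) + 27) - 47 = ((38 + 45) + 27) - 47 = (83 + 27) - 47 = 110 - 47 = 63)
d(F) = 63/F
-d(l(8)) = -63/(7 - √(9 + 8) - 7*8 + 8*√(9 + 8)) = -63/(7 - √17 - 56 + 8*√17) = -63/(-49 + 7*√17)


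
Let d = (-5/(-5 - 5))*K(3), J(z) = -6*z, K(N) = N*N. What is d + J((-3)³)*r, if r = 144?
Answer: 46665/2 ≈ 23333.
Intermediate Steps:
K(N) = N²
d = 9/2 (d = -5/(-5 - 5)*3² = -5/(-10)*9 = -5*(-⅒)*9 = (½)*9 = 9/2 ≈ 4.5000)
d + J((-3)³)*r = 9/2 - 6*(-3)³*144 = 9/2 - 6*(-27)*144 = 9/2 + 162*144 = 9/2 + 23328 = 46665/2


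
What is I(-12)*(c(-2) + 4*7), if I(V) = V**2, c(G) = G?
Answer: 3744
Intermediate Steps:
I(-12)*(c(-2) + 4*7) = (-12)**2*(-2 + 4*7) = 144*(-2 + 28) = 144*26 = 3744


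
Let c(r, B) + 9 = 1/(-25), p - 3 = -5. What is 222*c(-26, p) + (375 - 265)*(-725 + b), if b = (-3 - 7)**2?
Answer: -1768922/25 ≈ -70757.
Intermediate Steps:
p = -2 (p = 3 - 5 = -2)
c(r, B) = -226/25 (c(r, B) = -9 + 1/(-25) = -9 - 1/25 = -226/25)
b = 100 (b = (-10)**2 = 100)
222*c(-26, p) + (375 - 265)*(-725 + b) = 222*(-226/25) + (375 - 265)*(-725 + 100) = -50172/25 + 110*(-625) = -50172/25 - 68750 = -1768922/25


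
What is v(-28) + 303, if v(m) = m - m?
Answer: 303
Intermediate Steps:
v(m) = 0
v(-28) + 303 = 0 + 303 = 303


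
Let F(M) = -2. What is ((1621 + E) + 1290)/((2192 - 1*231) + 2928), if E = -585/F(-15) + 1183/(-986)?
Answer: 1578734/2410277 ≈ 0.65500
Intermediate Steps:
E = 143611/493 (E = -585/(-2) + 1183/(-986) = -585*(-½) + 1183*(-1/986) = 585/2 - 1183/986 = 143611/493 ≈ 291.30)
((1621 + E) + 1290)/((2192 - 1*231) + 2928) = ((1621 + 143611/493) + 1290)/((2192 - 1*231) + 2928) = (942764/493 + 1290)/((2192 - 231) + 2928) = 1578734/(493*(1961 + 2928)) = (1578734/493)/4889 = (1578734/493)*(1/4889) = 1578734/2410277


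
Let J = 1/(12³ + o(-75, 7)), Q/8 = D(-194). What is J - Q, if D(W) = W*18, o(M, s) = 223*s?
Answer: 91881505/3289 ≈ 27936.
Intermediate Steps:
D(W) = 18*W
Q = -27936 (Q = 8*(18*(-194)) = 8*(-3492) = -27936)
J = 1/3289 (J = 1/(12³ + 223*7) = 1/(1728 + 1561) = 1/3289 ≈ 0.00030404)
J - Q = 1/3289 - 1*(-27936) = 1/3289 + 27936 = 91881505/3289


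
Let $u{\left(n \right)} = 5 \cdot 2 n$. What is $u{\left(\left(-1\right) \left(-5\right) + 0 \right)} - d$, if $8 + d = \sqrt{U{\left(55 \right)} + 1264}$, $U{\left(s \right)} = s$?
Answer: $58 - \sqrt{1319} \approx 21.682$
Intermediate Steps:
$u{\left(n \right)} = 10 n$
$d = -8 + \sqrt{1319}$ ($d = -8 + \sqrt{55 + 1264} = -8 + \sqrt{1319} \approx 28.318$)
$u{\left(\left(-1\right) \left(-5\right) + 0 \right)} - d = 10 \left(\left(-1\right) \left(-5\right) + 0\right) - \left(-8 + \sqrt{1319}\right) = 10 \left(5 + 0\right) + \left(8 - \sqrt{1319}\right) = 10 \cdot 5 + \left(8 - \sqrt{1319}\right) = 50 + \left(8 - \sqrt{1319}\right) = 58 - \sqrt{1319}$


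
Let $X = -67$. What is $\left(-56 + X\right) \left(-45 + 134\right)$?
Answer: $-10947$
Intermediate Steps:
$\left(-56 + X\right) \left(-45 + 134\right) = \left(-56 - 67\right) \left(-45 + 134\right) = \left(-123\right) 89 = -10947$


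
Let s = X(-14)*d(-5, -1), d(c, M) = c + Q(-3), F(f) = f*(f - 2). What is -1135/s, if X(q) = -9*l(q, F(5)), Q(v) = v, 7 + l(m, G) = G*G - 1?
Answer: -1135/15624 ≈ -0.072645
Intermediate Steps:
F(f) = f*(-2 + f)
l(m, G) = -8 + G² (l(m, G) = -7 + (G*G - 1) = -7 + (G² - 1) = -7 + (-1 + G²) = -8 + G²)
d(c, M) = -3 + c (d(c, M) = c - 3 = -3 + c)
X(q) = -1953 (X(q) = -9*(-8 + (5*(-2 + 5))²) = -9*(-8 + (5*3)²) = -9*(-8 + 15²) = -9*(-8 + 225) = -9*217 = -1953)
s = 15624 (s = -1953*(-3 - 5) = -1953*(-8) = 15624)
-1135/s = -1135/15624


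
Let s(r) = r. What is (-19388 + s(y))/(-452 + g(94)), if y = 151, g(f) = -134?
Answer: 19237/586 ≈ 32.828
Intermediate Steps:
(-19388 + s(y))/(-452 + g(94)) = (-19388 + 151)/(-452 - 134) = -19237/(-586) = -19237*(-1/586) = 19237/586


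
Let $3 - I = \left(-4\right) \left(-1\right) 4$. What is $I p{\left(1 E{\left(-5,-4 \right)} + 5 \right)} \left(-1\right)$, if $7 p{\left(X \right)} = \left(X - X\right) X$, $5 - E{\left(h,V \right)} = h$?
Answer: $0$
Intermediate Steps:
$E{\left(h,V \right)} = 5 - h$
$I = -13$ ($I = 3 - \left(-4\right) \left(-1\right) 4 = 3 - 4 \cdot 4 = 3 - 16 = -13$)
$p{\left(X \right)} = 0$ ($p{\left(X \right)} = \frac{\left(X - X\right) X}{7} = \frac{0 X}{7} = \frac{1}{7} \cdot 0 = 0$)
$I p{\left(1 E{\left(-5,-4 \right)} + 5 \right)} \left(-1\right) = \left(-13\right) 0 \left(-1\right) = 0 \left(-1\right) = 0$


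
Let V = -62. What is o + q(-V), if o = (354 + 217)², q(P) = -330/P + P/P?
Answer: 10107137/31 ≈ 3.2604e+5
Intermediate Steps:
q(P) = 1 - 330/P (q(P) = -330/P + 1 = 1 - 330/P)
o = 326041 (o = 571² = 326041)
o + q(-V) = 326041 + (-330 - 1*(-62))/((-1*(-62))) = 326041 + (-330 + 62)/62 = 326041 + (1/62)*(-268) = 326041 - 134/31 = 10107137/31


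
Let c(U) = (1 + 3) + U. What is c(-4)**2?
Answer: 0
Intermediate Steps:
c(U) = 4 + U
c(-4)**2 = (4 - 4)**2 = 0**2 = 0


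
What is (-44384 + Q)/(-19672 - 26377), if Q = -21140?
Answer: 65524/46049 ≈ 1.4229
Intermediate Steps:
(-44384 + Q)/(-19672 - 26377) = (-44384 - 21140)/(-19672 - 26377) = -65524/(-46049) = -65524*(-1/46049) = 65524/46049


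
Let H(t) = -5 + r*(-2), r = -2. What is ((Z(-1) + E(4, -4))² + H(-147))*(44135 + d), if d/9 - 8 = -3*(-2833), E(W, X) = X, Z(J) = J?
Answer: 2896752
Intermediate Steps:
d = 76563 (d = 72 + 9*(-3*(-2833)) = 72 + 9*8499 = 72 + 76491 = 76563)
H(t) = -1 (H(t) = -5 - 2*(-2) = -5 + 4 = -1)
((Z(-1) + E(4, -4))² + H(-147))*(44135 + d) = ((-1 - 4)² - 1)*(44135 + 76563) = ((-5)² - 1)*120698 = (25 - 1)*120698 = 24*120698 = 2896752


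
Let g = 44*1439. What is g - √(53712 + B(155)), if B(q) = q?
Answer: 63316 - √53867 ≈ 63084.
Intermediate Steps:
g = 63316
g - √(53712 + B(155)) = 63316 - √(53712 + 155) = 63316 - √53867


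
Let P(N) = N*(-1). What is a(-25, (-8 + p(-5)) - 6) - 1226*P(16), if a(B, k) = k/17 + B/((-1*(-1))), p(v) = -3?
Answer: 19590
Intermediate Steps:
P(N) = -N
a(B, k) = B + k/17 (a(B, k) = k*(1/17) + B/1 = k/17 + B*1 = k/17 + B = B + k/17)
a(-25, (-8 + p(-5)) - 6) - 1226*P(16) = (-25 + ((-8 - 3) - 6)/17) - (-1226)*16 = (-25 + (-11 - 6)/17) - 1226*(-16) = (-25 + (1/17)*(-17)) + 19616 = (-25 - 1) + 19616 = -26 + 19616 = 19590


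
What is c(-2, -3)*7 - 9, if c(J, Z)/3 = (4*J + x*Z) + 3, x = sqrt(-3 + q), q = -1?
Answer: -114 - 126*I ≈ -114.0 - 126.0*I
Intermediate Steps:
x = 2*I (x = sqrt(-3 - 1) = sqrt(-4) = 2*I ≈ 2.0*I)
c(J, Z) = 9 + 12*J + 6*I*Z (c(J, Z) = 3*((4*J + (2*I)*Z) + 3) = 3*((4*J + 2*I*Z) + 3) = 3*(3 + 4*J + 2*I*Z) = 9 + 12*J + 6*I*Z)
c(-2, -3)*7 - 9 = (9 + 12*(-2) + 6*I*(-3))*7 - 9 = (9 - 24 - 18*I)*7 - 9 = (-15 - 18*I)*7 - 9 = (-105 - 126*I) - 9 = -114 - 126*I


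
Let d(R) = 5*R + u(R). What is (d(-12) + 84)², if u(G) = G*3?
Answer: 144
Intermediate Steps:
u(G) = 3*G
d(R) = 8*R (d(R) = 5*R + 3*R = 8*R)
(d(-12) + 84)² = (8*(-12) + 84)² = (-96 + 84)² = (-12)² = 144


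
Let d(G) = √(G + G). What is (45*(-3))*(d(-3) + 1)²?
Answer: 675 - 270*I*√6 ≈ 675.0 - 661.36*I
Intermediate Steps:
d(G) = √2*√G (d(G) = √(2*G) = √2*√G)
(45*(-3))*(d(-3) + 1)² = (45*(-3))*(√2*√(-3) + 1)² = -135*(√2*(I*√3) + 1)² = -135*(I*√6 + 1)² = -135*(1 + I*√6)²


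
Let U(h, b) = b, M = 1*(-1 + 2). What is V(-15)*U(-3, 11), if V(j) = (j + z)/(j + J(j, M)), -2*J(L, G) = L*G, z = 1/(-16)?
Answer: 2651/120 ≈ 22.092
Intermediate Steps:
z = -1/16 ≈ -0.062500
M = 1 (M = 1*1 = 1)
J(L, G) = -G*L/2 (J(L, G) = -L*G/2 = -G*L/2)
V(j) = 2*(-1/16 + j)/j (V(j) = (j - 1/16)/(j - ½*1*j) = (-1/16 + j)/(j - j/2) = (-1/16 + j)/((j/2)) = (-1/16 + j)*(2/j) = 2*(-1/16 + j)/j)
V(-15)*U(-3, 11) = (2 - ⅛/(-15))*11 = (2 - ⅛*(-1/15))*11 = (2 + 1/120)*11 = (241/120)*11 = 2651/120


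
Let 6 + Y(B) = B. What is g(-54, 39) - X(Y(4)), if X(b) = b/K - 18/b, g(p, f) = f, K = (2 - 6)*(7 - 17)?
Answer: 601/20 ≈ 30.050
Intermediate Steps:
K = 40 (K = -4*(-10) = 40)
Y(B) = -6 + B
X(b) = -18/b + b/40 (X(b) = b/40 - 18/b = -18/b + b/40)
g(-54, 39) - X(Y(4)) = 39 - (-18/(-6 + 4) + (-6 + 4)/40) = 39 - (-18/(-2) + (1/40)*(-2)) = 39 - (-18*(-½) - 1/20) = 39 - (9 - 1/20) = 39 - 1*179/20 = 39 - 179/20 = 601/20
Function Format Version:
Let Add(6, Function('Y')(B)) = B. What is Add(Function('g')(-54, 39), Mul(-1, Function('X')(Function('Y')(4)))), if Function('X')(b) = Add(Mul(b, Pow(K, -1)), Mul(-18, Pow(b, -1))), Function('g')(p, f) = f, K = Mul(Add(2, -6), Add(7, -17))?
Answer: Rational(601, 20) ≈ 30.050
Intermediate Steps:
K = 40 (K = Mul(-4, -10) = 40)
Function('Y')(B) = Add(-6, B)
Function('X')(b) = Add(Mul(-18, Pow(b, -1)), Mul(Rational(1, 40), b)) (Function('X')(b) = Add(Mul(b, Pow(40, -1)), Mul(-18, Pow(b, -1))) = Add(Mul(b, Rational(1, 40)), Mul(-18, Pow(b, -1))) = Add(Mul(Rational(1, 40), b), Mul(-18, Pow(b, -1))) = Add(Mul(-18, Pow(b, -1)), Mul(Rational(1, 40), b)))
Add(Function('g')(-54, 39), Mul(-1, Function('X')(Function('Y')(4)))) = Add(39, Mul(-1, Add(Mul(-18, Pow(Add(-6, 4), -1)), Mul(Rational(1, 40), Add(-6, 4))))) = Add(39, Mul(-1, Add(Mul(-18, Pow(-2, -1)), Mul(Rational(1, 40), -2)))) = Add(39, Mul(-1, Add(Mul(-18, Rational(-1, 2)), Rational(-1, 20)))) = Add(39, Mul(-1, Add(9, Rational(-1, 20)))) = Add(39, Mul(-1, Rational(179, 20))) = Add(39, Rational(-179, 20)) = Rational(601, 20)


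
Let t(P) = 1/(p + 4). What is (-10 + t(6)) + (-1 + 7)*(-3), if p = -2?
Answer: -55/2 ≈ -27.500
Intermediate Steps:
t(P) = 1/2 (t(P) = 1/(-2 + 4) = 1/2)
(-10 + t(6)) + (-1 + 7)*(-3) = (-10 + 1/2) + (-1 + 7)*(-3) = -19/2 + 6*(-3) = -19/2 - 18 = -55/2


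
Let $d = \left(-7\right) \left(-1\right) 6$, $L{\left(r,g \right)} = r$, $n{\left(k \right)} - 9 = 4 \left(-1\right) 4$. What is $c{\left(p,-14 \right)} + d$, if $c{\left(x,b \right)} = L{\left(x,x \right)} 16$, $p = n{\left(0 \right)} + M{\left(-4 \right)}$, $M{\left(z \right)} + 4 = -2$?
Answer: $-166$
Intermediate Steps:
$M{\left(z \right)} = -6$ ($M{\left(z \right)} = -4 - 2 = -6$)
$n{\left(k \right)} = -7$ ($n{\left(k \right)} = 9 + 4 \left(-1\right) 4 = 9 - 16 = -7$)
$p = -13$ ($p = -7 - 6 = -13$)
$c{\left(x,b \right)} = 16 x$ ($c{\left(x,b \right)} = x 16 = 16 x$)
$d = 42$ ($d = 7 \cdot 6 = 42$)
$c{\left(p,-14 \right)} + d = 16 \left(-13\right) + 42 = -208 + 42 = -166$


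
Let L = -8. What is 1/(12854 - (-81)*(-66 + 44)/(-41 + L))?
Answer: 49/631628 ≈ 7.7577e-5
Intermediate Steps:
1/(12854 - (-81)*(-66 + 44)/(-41 + L)) = 1/(12854 - (-81)*(-66 + 44)/(-41 - 8)) = 1/(12854 - (-81)*(-22/(-49))) = 1/(12854 - (-81)*(-22*(-1/49))) = 1/(12854 - (-81)*22/49) = 1/(12854 - 1*(-1782/49)) = 1/(12854 + 1782/49) = 1/(631628/49) = 49/631628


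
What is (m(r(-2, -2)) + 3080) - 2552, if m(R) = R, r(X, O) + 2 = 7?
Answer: 533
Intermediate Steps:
r(X, O) = 5 (r(X, O) = -2 + 7 = 5)
(m(r(-2, -2)) + 3080) - 2552 = (5 + 3080) - 2552 = 3085 - 2552 = 533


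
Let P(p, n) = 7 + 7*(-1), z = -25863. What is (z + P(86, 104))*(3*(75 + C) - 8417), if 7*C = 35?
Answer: 211481751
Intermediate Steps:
C = 5 (C = (⅐)*35 = 5)
P(p, n) = 0 (P(p, n) = 7 - 7 = 0)
(z + P(86, 104))*(3*(75 + C) - 8417) = (-25863 + 0)*(3*(75 + 5) - 8417) = -25863*(3*80 - 8417) = -25863*(240 - 8417) = -25863*(-8177) = 211481751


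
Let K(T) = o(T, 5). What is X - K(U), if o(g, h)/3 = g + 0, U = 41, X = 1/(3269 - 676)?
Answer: -318938/2593 ≈ -123.00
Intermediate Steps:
X = 1/2593 ≈ 0.00038565
o(g, h) = 3*g (o(g, h) = 3*(g + 0) = 3*g)
K(T) = 3*T
X - K(U) = 1/2593 - 3*41 = 1/2593 - 1*123 = 1/2593 - 123 = -318938/2593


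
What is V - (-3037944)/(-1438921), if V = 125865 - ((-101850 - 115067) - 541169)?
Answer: 1271932618927/1438921 ≈ 8.8395e+5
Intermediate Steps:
V = 883951 (V = 125865 - (-216917 - 541169) = 125865 - 1*(-758086) = 125865 + 758086 = 883951)
V - (-3037944)/(-1438921) = 883951 - (-3037944)/(-1438921) = 883951 - (-3037944)*(-1)/1438921 = 883951 - 1*3037944/1438921 = 883951 - 3037944/1438921 = 1271932618927/1438921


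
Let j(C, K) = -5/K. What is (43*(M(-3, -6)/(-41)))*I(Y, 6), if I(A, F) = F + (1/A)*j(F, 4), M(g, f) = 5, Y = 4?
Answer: -19565/656 ≈ -29.825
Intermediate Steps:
I(A, F) = F - 5/(4*A) (I(A, F) = F + (1/A)*(-5/4) = F + (-5*¼)/A = F - 5/4/A = F - 5/(4*A))
(43*(M(-3, -6)/(-41)))*I(Y, 6) = (43*(5/(-41)))*(6 - 5/4/4) = (43*(5*(-1/41)))*(6 - 5/4*¼) = (43*(-5/41))*(6 - 5/16) = -215/41*91/16 = -19565/656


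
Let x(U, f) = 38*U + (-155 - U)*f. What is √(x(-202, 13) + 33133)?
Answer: 14*√133 ≈ 161.46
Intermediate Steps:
x(U, f) = 38*U + f*(-155 - U)
√(x(-202, 13) + 33133) = √((-155*13 + 38*(-202) - 1*(-202)*13) + 33133) = √((-2015 - 7676 + 2626) + 33133) = √(-7065 + 33133) = √26068 = 14*√133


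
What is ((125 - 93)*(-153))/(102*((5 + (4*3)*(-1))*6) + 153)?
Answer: 32/27 ≈ 1.1852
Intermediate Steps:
((125 - 93)*(-153))/(102*((5 + (4*3)*(-1))*6) + 153) = (32*(-153))/(102*((5 + 12*(-1))*6) + 153) = -4896/(102*((5 - 12)*6) + 153) = -4896/(102*(-7*6) + 153) = -4896/(102*(-42) + 153) = -4896/(-4284 + 153) = -4896/(-4131) = -4896*(-1/4131) = 32/27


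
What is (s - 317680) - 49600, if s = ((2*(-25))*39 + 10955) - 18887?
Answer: -377162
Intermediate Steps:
s = -9882 (s = (-50*39 + 10955) - 18887 = (-1950 + 10955) - 18887 = 9005 - 18887 = -9882)
(s - 317680) - 49600 = (-9882 - 317680) - 49600 = -327562 - 49600 = -377162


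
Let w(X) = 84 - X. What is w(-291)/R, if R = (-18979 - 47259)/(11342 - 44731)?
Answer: 12520875/66238 ≈ 189.03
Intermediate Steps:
R = 66238/33389 (R = -66238/(-33389) = -66238*(-1/33389) = 66238/33389 ≈ 1.9838)
w(-291)/R = (84 - 1*(-291))/(66238/33389) = (84 + 291)*(33389/66238) = 375*(33389/66238) = 12520875/66238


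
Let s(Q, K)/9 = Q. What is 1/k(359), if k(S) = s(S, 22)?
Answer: 1/3231 ≈ 0.00030950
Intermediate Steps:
s(Q, K) = 9*Q
k(S) = 9*S
1/k(359) = 1/(9*359) = 1/3231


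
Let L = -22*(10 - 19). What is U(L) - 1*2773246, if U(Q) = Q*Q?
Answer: -2734042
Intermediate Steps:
L = 198 (L = -22*(-9) = 198)
U(Q) = Q²
U(L) - 1*2773246 = 198² - 1*2773246 = 39204 - 2773246 = -2734042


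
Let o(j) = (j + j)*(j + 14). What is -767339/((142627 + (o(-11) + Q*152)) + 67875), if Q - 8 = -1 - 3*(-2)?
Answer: -767339/212412 ≈ -3.6125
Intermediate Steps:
Q = 13 (Q = 8 + (-1 - 3*(-2)) = 8 + (-1 + 6) = 8 + 5 = 13)
o(j) = 2*j*(14 + j) (o(j) = (2*j)*(14 + j) = 2*j*(14 + j))
-767339/((142627 + (o(-11) + Q*152)) + 67875) = -767339/((142627 + (2*(-11)*(14 - 11) + 13*152)) + 67875) = -767339/((142627 + (2*(-11)*3 + 1976)) + 67875) = -767339/((142627 + (-66 + 1976)) + 67875) = -767339/((142627 + 1910) + 67875) = -767339/(144537 + 67875) = -767339/212412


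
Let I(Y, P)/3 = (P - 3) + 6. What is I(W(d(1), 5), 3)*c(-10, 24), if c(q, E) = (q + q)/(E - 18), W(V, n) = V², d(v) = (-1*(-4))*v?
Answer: -60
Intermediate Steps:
d(v) = 4*v
c(q, E) = 2*q/(-18 + E) (c(q, E) = (2*q)/(-18 + E) = 2*q/(-18 + E))
I(Y, P) = 9 + 3*P (I(Y, P) = 3*((P - 3) + 6) = 3*((-3 + P) + 6) = 3*(3 + P) = 9 + 3*P)
I(W(d(1), 5), 3)*c(-10, 24) = (9 + 3*3)*(2*(-10)/(-18 + 24)) = (9 + 9)*(2*(-10)/6) = 18*(2*(-10)*(⅙)) = 18*(-10/3) = -60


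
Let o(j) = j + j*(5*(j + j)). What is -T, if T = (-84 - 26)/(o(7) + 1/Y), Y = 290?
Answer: 31900/144131 ≈ 0.22133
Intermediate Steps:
o(j) = j + 10*j**2 (o(j) = j + j*(5*(2*j)) = j + j*(10*j) = j + 10*j**2)
T = -31900/144131 (T = (-84 - 26)/(7*(1 + 10*7) + 1/290) = -110/(7*(1 + 70) + 1/290) = -110/(7*71 + 1/290) = -110/(497 + 1/290) = -110/144131/290 = -110*290/144131 = -31900/144131 ≈ -0.22133)
-T = -1*(-31900/144131) = 31900/144131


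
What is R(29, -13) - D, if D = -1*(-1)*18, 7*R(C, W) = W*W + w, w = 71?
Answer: 114/7 ≈ 16.286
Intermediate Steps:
R(C, W) = 71/7 + W**2/7 (R(C, W) = (W*W + 71)/7 = (W**2 + 71)/7 = (71 + W**2)/7 = 71/7 + W**2/7)
D = 18 (D = 1*18 = 18)
R(29, -13) - D = (71/7 + (1/7)*(-13)**2) - 1*18 = (71/7 + (1/7)*169) - 18 = (71/7 + 169/7) - 18 = 240/7 - 18 = 114/7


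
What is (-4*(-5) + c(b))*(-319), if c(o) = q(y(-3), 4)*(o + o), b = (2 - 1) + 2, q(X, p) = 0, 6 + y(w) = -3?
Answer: -6380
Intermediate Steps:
y(w) = -9 (y(w) = -6 - 3 = -9)
b = 3 (b = 1 + 2 = 3)
c(o) = 0 (c(o) = 0*(o + o) = 0*(2*o) = 0)
(-4*(-5) + c(b))*(-319) = (-4*(-5) + 0)*(-319) = (20 + 0)*(-319) = 20*(-319) = -6380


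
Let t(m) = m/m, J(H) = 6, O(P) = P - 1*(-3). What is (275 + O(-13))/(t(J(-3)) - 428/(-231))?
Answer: 61215/659 ≈ 92.891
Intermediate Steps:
O(P) = 3 + P (O(P) = P + 3 = 3 + P)
t(m) = 1
(275 + O(-13))/(t(J(-3)) - 428/(-231)) = (275 + (3 - 13))/(1 - 428/(-231)) = (275 - 10)/(1 - 428*(-1/231)) = 265/(1 + 428/231) = 265/(659/231) = 265*(231/659) = 61215/659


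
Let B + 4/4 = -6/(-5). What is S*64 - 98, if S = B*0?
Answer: -98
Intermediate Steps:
B = 1/5 (B = -1 - 6/(-5) = -1 - 6*(-1/5) = -1 + 6/5 = 1/5 ≈ 0.20000)
S = 0 (S = (1/5)*0 = 0)
S*64 - 98 = 0*64 - 98 = 0 - 98 = -98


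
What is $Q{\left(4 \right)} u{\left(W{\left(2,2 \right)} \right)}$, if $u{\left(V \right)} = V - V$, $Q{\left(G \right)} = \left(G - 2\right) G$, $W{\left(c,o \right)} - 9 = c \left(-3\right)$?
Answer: $0$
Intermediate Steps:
$W{\left(c,o \right)} = 9 - 3 c$ ($W{\left(c,o \right)} = 9 + c \left(-3\right) = 9 - 3 c$)
$Q{\left(G \right)} = G \left(-2 + G\right)$ ($Q{\left(G \right)} = \left(-2 + G\right) G = G \left(-2 + G\right)$)
$u{\left(V \right)} = 0$
$Q{\left(4 \right)} u{\left(W{\left(2,2 \right)} \right)} = 4 \left(-2 + 4\right) 0 = 4 \cdot 2 \cdot 0 = 8 \cdot 0 = 0$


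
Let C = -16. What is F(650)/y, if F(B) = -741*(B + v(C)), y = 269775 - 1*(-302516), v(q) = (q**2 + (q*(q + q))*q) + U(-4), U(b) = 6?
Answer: 5394480/572291 ≈ 9.4261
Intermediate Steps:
v(q) = 6 + q**2 + 2*q**3 (v(q) = (q**2 + (q*(q + q))*q) + 6 = (q**2 + (q*(2*q))*q) + 6 = (q**2 + (2*q**2)*q) + 6 = (q**2 + 2*q**3) + 6 = 6 + q**2 + 2*q**3)
y = 572291 (y = 269775 + 302516 = 572291)
F(B) = 5876130 - 741*B (F(B) = -741*(B + (6 + (-16)**2 + 2*(-16)**3)) = -741*(B + (6 + 256 + 2*(-4096))) = -741*(B + (6 + 256 - 8192)) = -741*(B - 7930) = -741*(-7930 + B) = 5876130 - 741*B)
F(650)/y = (5876130 - 741*650)/572291 = (5876130 - 481650)*(1/572291) = 5394480*(1/572291) = 5394480/572291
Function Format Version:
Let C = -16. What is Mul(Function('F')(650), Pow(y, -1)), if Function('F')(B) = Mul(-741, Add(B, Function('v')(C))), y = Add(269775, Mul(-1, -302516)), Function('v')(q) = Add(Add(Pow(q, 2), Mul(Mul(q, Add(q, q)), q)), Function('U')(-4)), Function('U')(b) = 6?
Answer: Rational(5394480, 572291) ≈ 9.4261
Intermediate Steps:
Function('v')(q) = Add(6, Pow(q, 2), Mul(2, Pow(q, 3))) (Function('v')(q) = Add(Add(Pow(q, 2), Mul(Mul(q, Add(q, q)), q)), 6) = Add(Add(Pow(q, 2), Mul(Mul(q, Mul(2, q)), q)), 6) = Add(Add(Pow(q, 2), Mul(Mul(2, Pow(q, 2)), q)), 6) = Add(Add(Pow(q, 2), Mul(2, Pow(q, 3))), 6) = Add(6, Pow(q, 2), Mul(2, Pow(q, 3))))
y = 572291 (y = Add(269775, 302516) = 572291)
Function('F')(B) = Add(5876130, Mul(-741, B)) (Function('F')(B) = Mul(-741, Add(B, Add(6, Pow(-16, 2), Mul(2, Pow(-16, 3))))) = Mul(-741, Add(B, Add(6, 256, Mul(2, -4096)))) = Mul(-741, Add(B, Add(6, 256, -8192))) = Mul(-741, Add(B, -7930)) = Mul(-741, Add(-7930, B)) = Add(5876130, Mul(-741, B)))
Mul(Function('F')(650), Pow(y, -1)) = Mul(Add(5876130, Mul(-741, 650)), Pow(572291, -1)) = Mul(Add(5876130, -481650), Rational(1, 572291)) = Mul(5394480, Rational(1, 572291)) = Rational(5394480, 572291)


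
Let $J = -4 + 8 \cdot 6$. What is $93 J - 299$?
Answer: $3793$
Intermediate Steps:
$J = 44$ ($J = -4 + 48 = 44$)
$93 J - 299 = 93 \cdot 44 - 299 = 4092 - 299 = 3793$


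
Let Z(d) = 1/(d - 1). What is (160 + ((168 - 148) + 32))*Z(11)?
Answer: 106/5 ≈ 21.200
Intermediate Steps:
Z(d) = 1/(-1 + d)
(160 + ((168 - 148) + 32))*Z(11) = (160 + ((168 - 148) + 32))/(-1 + 11) = (160 + (20 + 32))/10 = (160 + 52)*(⅒) = 212*(⅒) = 106/5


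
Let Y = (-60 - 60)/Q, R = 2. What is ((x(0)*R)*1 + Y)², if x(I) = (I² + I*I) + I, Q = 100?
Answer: 36/25 ≈ 1.4400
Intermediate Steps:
x(I) = I + 2*I² (x(I) = (I² + I²) + I = 2*I² + I = I + 2*I²)
Y = -6/5 (Y = (-60 - 60)/100 = -120*1/100 = -6/5 ≈ -1.2000)
((x(0)*R)*1 + Y)² = (((0*(1 + 2*0))*2)*1 - 6/5)² = (((0*(1 + 0))*2)*1 - 6/5)² = (((0*1)*2)*1 - 6/5)² = ((0*2)*1 - 6/5)² = (0*1 - 6/5)² = (0 - 6/5)² = (-6/5)² = 36/25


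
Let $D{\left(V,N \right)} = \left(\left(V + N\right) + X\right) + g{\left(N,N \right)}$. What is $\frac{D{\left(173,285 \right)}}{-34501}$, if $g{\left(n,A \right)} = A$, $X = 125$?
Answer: $- \frac{868}{34501} \approx -0.025159$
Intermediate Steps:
$D{\left(V,N \right)} = 125 + V + 2 N$ ($D{\left(V,N \right)} = \left(\left(V + N\right) + 125\right) + N = \left(\left(N + V\right) + 125\right) + N = \left(125 + N + V\right) + N = 125 + V + 2 N$)
$\frac{D{\left(173,285 \right)}}{-34501} = \frac{125 + 173 + 2 \cdot 285}{-34501} = \left(125 + 173 + 570\right) \left(- \frac{1}{34501}\right) = 868 \left(- \frac{1}{34501}\right) = - \frac{868}{34501}$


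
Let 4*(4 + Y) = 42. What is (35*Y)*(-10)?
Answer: -2275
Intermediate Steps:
Y = 13/2 (Y = -4 + (1/4)*42 = -4 + 21/2 = 13/2 ≈ 6.5000)
(35*Y)*(-10) = (35*(13/2))*(-10) = (455/2)*(-10) = -2275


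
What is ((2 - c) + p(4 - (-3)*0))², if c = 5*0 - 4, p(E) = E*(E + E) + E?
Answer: 1764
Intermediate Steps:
p(E) = E + 2*E² (p(E) = E*(2*E) + E = 2*E² + E = E + 2*E²)
c = -4 (c = 0 - 4 = -4)
((2 - c) + p(4 - (-3)*0))² = ((2 - 1*(-4)) + (4 - (-3)*0)*(1 + 2*(4 - (-3)*0)))² = ((2 + 4) + (4 - 3*0)*(1 + 2*(4 - 3*0)))² = (6 + (4 + 0)*(1 + 2*(4 + 0)))² = (6 + 4*(1 + 2*4))² = (6 + 4*(1 + 8))² = (6 + 4*9)² = (6 + 36)² = 42² = 1764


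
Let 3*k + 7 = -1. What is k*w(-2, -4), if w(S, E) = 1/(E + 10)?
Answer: -4/9 ≈ -0.44444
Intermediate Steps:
k = -8/3 (k = -7/3 + (1/3)*(-1) = -7/3 - 1/3 = -8/3 ≈ -2.6667)
w(S, E) = 1/(10 + E)
k*w(-2, -4) = -8/(3*(10 - 4)) = -8/3/6 = -8/3*1/6 = -4/9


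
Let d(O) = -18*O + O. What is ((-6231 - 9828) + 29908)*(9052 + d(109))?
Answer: 99698951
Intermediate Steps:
d(O) = -17*O
((-6231 - 9828) + 29908)*(9052 + d(109)) = ((-6231 - 9828) + 29908)*(9052 - 17*109) = (-16059 + 29908)*(9052 - 1853) = 13849*7199 = 99698951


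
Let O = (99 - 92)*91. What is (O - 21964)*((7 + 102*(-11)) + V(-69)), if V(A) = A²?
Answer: -77758242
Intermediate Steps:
O = 637 (O = 7*91 = 637)
(O - 21964)*((7 + 102*(-11)) + V(-69)) = (637 - 21964)*((7 + 102*(-11)) + (-69)²) = -21327*((7 - 1122) + 4761) = -21327*(-1115 + 4761) = -21327*3646 = -77758242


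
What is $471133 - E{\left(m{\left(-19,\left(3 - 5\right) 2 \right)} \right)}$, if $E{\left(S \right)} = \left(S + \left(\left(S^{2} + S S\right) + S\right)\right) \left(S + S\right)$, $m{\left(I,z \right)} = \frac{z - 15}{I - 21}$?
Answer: $\frac{7538106701}{16000} \approx 4.7113 \cdot 10^{5}$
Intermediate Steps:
$m{\left(I,z \right)} = \frac{-15 + z}{-21 + I}$
$E{\left(S \right)} = 2 S \left(2 S + 2 S^{2}\right)$ ($E{\left(S \right)} = \left(S + \left(\left(S^{2} + S^{2}\right) + S\right)\right) 2 S = \left(S + \left(2 S^{2} + S\right)\right) 2 S = \left(S + \left(S + 2 S^{2}\right)\right) 2 S = \left(2 S + 2 S^{2}\right) 2 S = 2 S \left(2 S + 2 S^{2}\right)$)
$471133 - E{\left(m{\left(-19,\left(3 - 5\right) 2 \right)} \right)} = 471133 - 4 \left(\frac{-15 + \left(3 - 5\right) 2}{-21 - 19}\right)^{2} \left(1 + \frac{-15 + \left(3 - 5\right) 2}{-21 - 19}\right) = 471133 - 4 \left(\frac{-15 - 4}{-40}\right)^{2} \left(1 + \frac{-15 - 4}{-40}\right) = 471133 - 4 \left(- \frac{-15 - 4}{40}\right)^{2} \left(1 - \frac{-15 - 4}{40}\right) = 471133 - 4 \left(\left(- \frac{1}{40}\right) \left(-19\right)\right)^{2} \left(1 - - \frac{19}{40}\right) = 471133 - 4 \left(\frac{19}{40}\right)^{2} \left(1 + \frac{19}{40}\right) = 471133 - 4 \cdot \frac{361}{1600} \cdot \frac{59}{40} = 471133 - \frac{21299}{16000} = \frac{7538106701}{16000}$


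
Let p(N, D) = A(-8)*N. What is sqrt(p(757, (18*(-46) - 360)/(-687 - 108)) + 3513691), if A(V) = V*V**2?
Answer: sqrt(3126107) ≈ 1768.1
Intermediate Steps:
A(V) = V**3
p(N, D) = -512*N (p(N, D) = (-8)**3*N = -512*N)
sqrt(p(757, (18*(-46) - 360)/(-687 - 108)) + 3513691) = sqrt(-512*757 + 3513691) = sqrt(-387584 + 3513691) = sqrt(3126107)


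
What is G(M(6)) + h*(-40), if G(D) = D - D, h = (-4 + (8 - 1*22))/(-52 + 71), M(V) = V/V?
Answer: 720/19 ≈ 37.895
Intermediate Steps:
M(V) = 1
h = -18/19 (h = (-4 + (8 - 22))/19 = (-4 - 14)*(1/19) = -18*1/19 = -18/19 ≈ -0.94737)
G(D) = 0
G(M(6)) + h*(-40) = 0 - 18/19*(-40) = 0 + 720/19 = 720/19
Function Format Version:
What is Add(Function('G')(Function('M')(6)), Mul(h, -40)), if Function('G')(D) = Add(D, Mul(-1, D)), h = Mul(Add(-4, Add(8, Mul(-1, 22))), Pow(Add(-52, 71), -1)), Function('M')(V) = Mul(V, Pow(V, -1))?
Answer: Rational(720, 19) ≈ 37.895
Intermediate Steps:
Function('M')(V) = 1
h = Rational(-18, 19) (h = Mul(Add(-4, Add(8, -22)), Pow(19, -1)) = Mul(Add(-4, -14), Rational(1, 19)) = Mul(-18, Rational(1, 19)) = Rational(-18, 19) ≈ -0.94737)
Function('G')(D) = 0
Add(Function('G')(Function('M')(6)), Mul(h, -40)) = Add(0, Mul(Rational(-18, 19), -40)) = Add(0, Rational(720, 19)) = Rational(720, 19)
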